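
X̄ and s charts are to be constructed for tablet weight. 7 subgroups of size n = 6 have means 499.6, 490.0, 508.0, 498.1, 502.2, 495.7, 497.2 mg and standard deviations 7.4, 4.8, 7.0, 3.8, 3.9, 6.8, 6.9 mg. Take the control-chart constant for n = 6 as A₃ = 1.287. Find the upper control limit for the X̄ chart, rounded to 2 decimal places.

X̄̄ = (499.6 + 490.0 + 508.0 + 498.1 + 502.2 + 495.7 + 497.2) / 7 = 498.6857
s̄ = (7.4 + 4.8 + 7.0 + 3.8 + 3.9 + 6.8 + 6.9) / 7 = 5.8000
UCL = X̄̄ + A₃·s̄ = 498.6857 + 1.287 × 5.8000 = 506.1503

506.15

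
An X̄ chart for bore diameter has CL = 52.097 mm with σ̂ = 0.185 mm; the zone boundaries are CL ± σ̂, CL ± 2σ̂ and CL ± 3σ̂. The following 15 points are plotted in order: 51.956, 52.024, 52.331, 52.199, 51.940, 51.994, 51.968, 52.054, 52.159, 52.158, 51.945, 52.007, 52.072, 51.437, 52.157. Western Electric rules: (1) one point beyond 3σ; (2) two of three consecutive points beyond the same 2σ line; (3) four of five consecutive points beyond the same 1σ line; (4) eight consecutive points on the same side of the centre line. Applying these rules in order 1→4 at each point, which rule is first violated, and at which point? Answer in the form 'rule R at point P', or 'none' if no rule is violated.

Zone of each point (C = within 1σ̂, B = 1σ̂–2σ̂, A = 2σ̂–3σ̂, * = beyond 3σ̂; sign = side of CL): 1:-C, 2:-C, 3:+B, 4:+C, 5:-C, 6:-C, 7:-C, 8:-C, 9:+C, 10:+C, 11:-C, 12:-C, 13:-C, 14:-*, 15:+C
Rule 1 (one point beyond the 3σ limits) is satisfied at point 14.

rule 1 at point 14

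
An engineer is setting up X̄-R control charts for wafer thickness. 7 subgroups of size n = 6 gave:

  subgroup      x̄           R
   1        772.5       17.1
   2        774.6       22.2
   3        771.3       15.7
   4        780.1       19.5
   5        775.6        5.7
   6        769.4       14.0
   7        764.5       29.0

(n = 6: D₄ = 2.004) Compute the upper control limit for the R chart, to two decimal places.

35.27

R̄ = (17.1 + 22.2 + 15.7 + 19.5 + 5.7 + 14.0 + 29.0) / 7 = 123.2000 / 7 = 17.6000
UCL_R = D₄·R̄ = 2.004 × 17.6000 = 35.2704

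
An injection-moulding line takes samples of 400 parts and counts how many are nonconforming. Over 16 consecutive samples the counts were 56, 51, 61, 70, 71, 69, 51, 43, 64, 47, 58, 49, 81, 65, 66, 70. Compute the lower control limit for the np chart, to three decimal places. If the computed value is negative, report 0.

39.216

p̄ = Σdᵢ / (k·n) = 972 / (16 × 400) = 0.15188
LCL = np̄ − 3·√(np̄(1−p̄)) = 60.7500 − 3 × 7.1780 = 39.2160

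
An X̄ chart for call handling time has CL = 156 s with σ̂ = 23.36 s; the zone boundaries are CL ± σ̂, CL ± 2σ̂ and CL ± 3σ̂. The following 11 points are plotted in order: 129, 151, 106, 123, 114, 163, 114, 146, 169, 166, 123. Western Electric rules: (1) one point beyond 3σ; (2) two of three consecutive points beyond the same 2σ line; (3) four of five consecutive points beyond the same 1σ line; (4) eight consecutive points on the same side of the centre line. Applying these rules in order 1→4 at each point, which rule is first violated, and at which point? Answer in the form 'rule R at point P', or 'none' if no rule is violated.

Zone of each point (C = within 1σ̂, B = 1σ̂–2σ̂, A = 2σ̂–3σ̂, * = beyond 3σ̂; sign = side of CL): 1:-B, 2:-C, 3:-A, 4:-B, 5:-B, 6:+C, 7:-B, 8:-C, 9:+C, 10:+C, 11:-B
Rule 3 (four of five consecutive points beyond the same 1σ limit) is satisfied at point 5.

rule 3 at point 5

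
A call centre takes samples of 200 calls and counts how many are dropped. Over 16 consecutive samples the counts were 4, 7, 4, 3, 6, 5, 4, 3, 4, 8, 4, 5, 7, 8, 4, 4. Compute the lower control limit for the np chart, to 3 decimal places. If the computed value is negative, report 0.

p̄ = Σdᵢ / (k·n) = 80 / (16 × 200) = 0.02500
LCL = np̄ − 3·√(np̄(1−p̄)) = 5.0000 − 3 × 2.2079 = -1.6238 → 0 (negative, so LCL = 0)

0.000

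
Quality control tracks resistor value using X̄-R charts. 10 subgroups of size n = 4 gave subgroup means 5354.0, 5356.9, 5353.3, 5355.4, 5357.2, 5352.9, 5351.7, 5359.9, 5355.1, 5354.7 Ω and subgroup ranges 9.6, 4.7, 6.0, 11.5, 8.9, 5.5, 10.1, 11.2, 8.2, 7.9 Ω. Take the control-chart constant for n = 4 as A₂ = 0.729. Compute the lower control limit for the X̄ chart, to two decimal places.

5349.02

X̄̄ = (5354.0 + 5356.9 + 5353.3 + 5355.4 + 5357.2 + 5352.9 + 5351.7 + 5359.9 + 5355.1 + 5354.7) / 10 = 53551.1000 / 10 = 5355.1100
R̄ = (9.6 + 4.7 + 6.0 + 11.5 + 8.9 + 5.5 + 10.1 + 11.2 + 8.2 + 7.9) / 10 = 83.6000 / 10 = 8.3600
LCL = X̄̄ − A₂·R̄ = 5355.1100 − 0.729 × 8.3600 = 5349.0156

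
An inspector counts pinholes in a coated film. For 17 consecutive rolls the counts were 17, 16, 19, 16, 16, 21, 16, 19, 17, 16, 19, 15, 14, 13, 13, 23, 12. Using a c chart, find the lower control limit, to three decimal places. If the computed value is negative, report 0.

c̄ = (17 + 16 + 19 + 16 + 16 + 21 + 16 + 19 + 17 + 16 + 19 + 15 + 14 + 13 + 13 + 23 + 12) / 17 = 282 / 17 = 16.5882
LCL = c̄ − 3√c̄ = 16.5882 − 3 × 4.0729 = 4.3696

4.370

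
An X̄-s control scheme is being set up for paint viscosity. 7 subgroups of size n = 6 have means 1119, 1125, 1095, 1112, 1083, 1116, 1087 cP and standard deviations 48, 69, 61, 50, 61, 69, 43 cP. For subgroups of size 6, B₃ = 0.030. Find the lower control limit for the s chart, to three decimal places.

s̄ = (48 + 69 + 61 + 50 + 61 + 69 + 43) / 7 = 57.2857
LCL_s = B₃·s̄ = 0.030 × 57.2857 = 1.7186

1.719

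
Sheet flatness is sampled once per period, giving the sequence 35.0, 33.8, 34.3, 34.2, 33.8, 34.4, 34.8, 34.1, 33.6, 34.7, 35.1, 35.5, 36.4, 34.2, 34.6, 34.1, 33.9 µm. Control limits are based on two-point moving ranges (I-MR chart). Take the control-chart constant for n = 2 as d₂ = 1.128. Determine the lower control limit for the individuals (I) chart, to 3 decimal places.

32.755

X̄ = (35.0 + 33.8 + 34.3 + 34.2 + 33.8 + 34.4 + 34.8 + 34.1 + 33.6 + 34.7 + 35.1 + 35.5 + 36.4 + 34.2 + 34.6 + 34.1 + 33.9) / 17 = 34.5000
Moving ranges: 1.2, 0.5, 0.1, 0.4, 0.6, 0.4, 0.7, 0.5, 1.1, 0.4, 0.4, 0.9, 2.2, 0.4, 0.5, 0.2; M̄R̄ = 10.5000 / 16 = 0.6562
LCL = X̄ − 3·M̄R̄/d₂ = 34.5000 − 3 × 0.6562 / 1.128 = 32.7547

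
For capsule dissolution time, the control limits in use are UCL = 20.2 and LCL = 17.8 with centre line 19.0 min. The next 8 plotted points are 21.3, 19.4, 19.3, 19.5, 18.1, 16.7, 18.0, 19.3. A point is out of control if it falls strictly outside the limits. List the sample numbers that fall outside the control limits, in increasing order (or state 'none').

Compare each point to [17.8, 20.2]: sample 1 = 21.3 > UCL; sample 6 = 16.7 < LCL.

1, 6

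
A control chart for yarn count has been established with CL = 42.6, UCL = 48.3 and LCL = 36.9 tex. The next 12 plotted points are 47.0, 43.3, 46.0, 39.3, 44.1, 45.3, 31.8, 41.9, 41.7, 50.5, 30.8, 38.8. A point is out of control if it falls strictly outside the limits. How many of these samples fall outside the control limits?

Compare each point to [36.9, 48.3]: sample 7 = 31.8 < LCL; sample 10 = 50.5 > UCL; sample 11 = 30.8 < LCL.

3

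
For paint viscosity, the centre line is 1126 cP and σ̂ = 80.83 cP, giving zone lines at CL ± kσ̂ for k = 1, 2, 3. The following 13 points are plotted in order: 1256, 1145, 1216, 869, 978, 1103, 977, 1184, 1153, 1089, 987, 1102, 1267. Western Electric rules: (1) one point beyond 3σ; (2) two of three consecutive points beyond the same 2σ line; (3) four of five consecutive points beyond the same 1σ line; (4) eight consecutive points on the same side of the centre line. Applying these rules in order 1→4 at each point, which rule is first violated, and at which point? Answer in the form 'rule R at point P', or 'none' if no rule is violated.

Zone of each point (C = within 1σ̂, B = 1σ̂–2σ̂, A = 2σ̂–3σ̂, * = beyond 3σ̂; sign = side of CL): 1:+B, 2:+C, 3:+B, 4:-*, 5:-B, 6:-C, 7:-B, 8:+C, 9:+C, 10:-C, 11:-B, 12:-C, 13:+B
Rule 1 (one point beyond the 3σ limits) is satisfied at point 4.

rule 1 at point 4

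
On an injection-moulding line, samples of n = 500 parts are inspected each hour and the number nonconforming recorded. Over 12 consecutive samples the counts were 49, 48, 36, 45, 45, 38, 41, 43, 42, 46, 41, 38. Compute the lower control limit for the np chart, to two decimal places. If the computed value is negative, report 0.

p̄ = Σdᵢ / (k·n) = 512 / (12 × 500) = 0.08533
LCL = np̄ − 3·√(np̄(1−p̄)) = 42.6667 − 3 × 6.2471 = 23.9255

23.93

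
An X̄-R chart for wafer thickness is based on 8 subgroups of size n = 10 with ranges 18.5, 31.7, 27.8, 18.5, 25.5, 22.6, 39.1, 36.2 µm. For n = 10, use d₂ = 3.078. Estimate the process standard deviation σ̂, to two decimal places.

8.93

R̄ = (18.5 + 31.7 + 27.8 + 18.5 + 25.5 + 22.6 + 39.1 + 36.2) / 8 = 27.4875
σ̂ = R̄ / d₂ = 27.4875 / 3.078 = 8.9303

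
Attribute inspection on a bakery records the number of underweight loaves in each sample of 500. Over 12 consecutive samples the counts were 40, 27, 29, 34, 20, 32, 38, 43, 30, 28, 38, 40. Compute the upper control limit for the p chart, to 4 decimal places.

p̄ = Σdᵢ / (k·n) = 399 / (12 × 500) = 0.06650
UCL = p̄ + 3·√(p̄(1−p̄)/n) = 0.06650 + 3 × √(0.06650×0.93350/500) = 0.06650 + 3 × 0.01114 = 0.09993

0.0999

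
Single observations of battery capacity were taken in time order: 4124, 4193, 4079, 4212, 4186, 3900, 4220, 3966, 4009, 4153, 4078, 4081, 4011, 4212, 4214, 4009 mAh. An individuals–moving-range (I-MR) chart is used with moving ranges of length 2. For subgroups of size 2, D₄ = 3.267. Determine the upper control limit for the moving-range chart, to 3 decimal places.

423.621

Moving ranges: 69, 114, 133, 26, 286, 320, 254, 43, 144, 75, 3, 70, 201, 2, 205; M̄R̄ = 1945.0000 / 15 = 129.6667
UCL_MR = D₄·M̄R̄ = 3.267 × 129.6667 = 423.6210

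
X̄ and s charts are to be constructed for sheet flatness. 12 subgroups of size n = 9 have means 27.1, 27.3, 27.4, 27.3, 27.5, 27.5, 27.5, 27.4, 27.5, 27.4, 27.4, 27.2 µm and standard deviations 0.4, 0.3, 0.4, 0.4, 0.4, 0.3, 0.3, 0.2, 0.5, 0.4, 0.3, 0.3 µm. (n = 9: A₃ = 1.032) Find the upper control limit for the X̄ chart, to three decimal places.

27.736

X̄̄ = (27.1 + 27.3 + 27.4 + 27.3 + 27.5 + 27.5 + 27.5 + 27.4 + 27.5 + 27.4 + 27.4 + 27.2) / 12 = 27.3750
s̄ = (0.4 + 0.3 + 0.4 + 0.4 + 0.4 + 0.3 + 0.3 + 0.2 + 0.5 + 0.4 + 0.3 + 0.3) / 12 = 0.3500
UCL = X̄̄ + A₃·s̄ = 27.3750 + 1.032 × 0.3500 = 27.7362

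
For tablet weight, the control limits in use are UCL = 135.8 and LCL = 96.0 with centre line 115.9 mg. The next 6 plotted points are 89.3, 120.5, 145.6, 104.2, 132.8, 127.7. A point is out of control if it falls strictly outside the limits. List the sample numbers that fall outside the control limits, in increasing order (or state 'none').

Compare each point to [96.0, 135.8]: sample 1 = 89.3 < LCL; sample 3 = 145.6 > UCL.

1, 3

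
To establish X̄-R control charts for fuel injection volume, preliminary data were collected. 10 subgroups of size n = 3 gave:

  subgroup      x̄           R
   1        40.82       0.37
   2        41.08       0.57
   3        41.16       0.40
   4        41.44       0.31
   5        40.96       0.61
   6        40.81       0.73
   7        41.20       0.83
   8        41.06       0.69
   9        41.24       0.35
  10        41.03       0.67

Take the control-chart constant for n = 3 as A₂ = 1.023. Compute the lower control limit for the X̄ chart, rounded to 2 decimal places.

X̄̄ = (40.82 + 41.08 + 41.16 + 41.44 + 40.96 + 40.81 + 41.20 + 41.06 + 41.24 + 41.03) / 10 = 410.8000 / 10 = 41.0800
R̄ = (0.37 + 0.57 + 0.40 + 0.31 + 0.61 + 0.73 + 0.83 + 0.69 + 0.35 + 0.67) / 10 = 5.5300 / 10 = 0.5530
LCL = X̄̄ − A₂·R̄ = 41.0800 − 1.023 × 0.5530 = 40.5143

40.51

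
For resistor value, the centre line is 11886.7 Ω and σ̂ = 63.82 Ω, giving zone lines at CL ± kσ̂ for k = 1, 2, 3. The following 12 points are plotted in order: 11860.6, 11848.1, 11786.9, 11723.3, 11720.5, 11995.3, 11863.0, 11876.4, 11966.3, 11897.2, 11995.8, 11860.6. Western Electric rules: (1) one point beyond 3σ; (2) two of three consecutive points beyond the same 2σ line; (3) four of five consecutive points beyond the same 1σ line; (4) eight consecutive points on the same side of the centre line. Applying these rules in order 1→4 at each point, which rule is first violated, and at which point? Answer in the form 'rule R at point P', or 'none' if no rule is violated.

Zone of each point (C = within 1σ̂, B = 1σ̂–2σ̂, A = 2σ̂–3σ̂, * = beyond 3σ̂; sign = side of CL): 1:-C, 2:-C, 3:-B, 4:-A, 5:-A, 6:+B, 7:-C, 8:-C, 9:+B, 10:+C, 11:+B, 12:-C
Rule 2 (two of three consecutive points beyond the same 2σ limit) is satisfied at point 5.

rule 2 at point 5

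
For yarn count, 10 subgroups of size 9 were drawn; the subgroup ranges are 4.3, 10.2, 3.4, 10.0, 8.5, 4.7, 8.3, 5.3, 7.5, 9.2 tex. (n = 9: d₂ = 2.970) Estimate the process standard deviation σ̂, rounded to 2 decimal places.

R̄ = (4.3 + 10.2 + 3.4 + 10.0 + 8.5 + 4.7 + 8.3 + 5.3 + 7.5 + 9.2) / 10 = 7.1400
σ̂ = R̄ / d₂ = 7.1400 / 2.970 = 2.4040

2.40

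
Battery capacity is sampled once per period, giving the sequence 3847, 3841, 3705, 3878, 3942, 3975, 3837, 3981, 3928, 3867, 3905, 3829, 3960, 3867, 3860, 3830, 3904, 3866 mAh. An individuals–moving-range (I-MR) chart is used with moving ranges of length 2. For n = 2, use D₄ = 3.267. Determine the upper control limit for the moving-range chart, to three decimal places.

248.869

Moving ranges: 6, 136, 173, 64, 33, 138, 144, 53, 61, 38, 76, 131, 93, 7, 30, 74, 38; M̄R̄ = 1295.0000 / 17 = 76.1765
UCL_MR = D₄·M̄R̄ = 3.267 × 76.1765 = 248.8685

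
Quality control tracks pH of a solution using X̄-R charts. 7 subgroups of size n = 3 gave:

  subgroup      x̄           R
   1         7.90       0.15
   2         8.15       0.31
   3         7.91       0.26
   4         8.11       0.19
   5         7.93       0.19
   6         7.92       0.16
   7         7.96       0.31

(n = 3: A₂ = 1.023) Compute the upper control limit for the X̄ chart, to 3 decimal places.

X̄̄ = (7.90 + 8.15 + 7.91 + 8.11 + 7.93 + 7.92 + 7.96) / 7 = 55.8800 / 7 = 7.9829
R̄ = (0.15 + 0.31 + 0.26 + 0.19 + 0.19 + 0.16 + 0.31) / 7 = 1.5700 / 7 = 0.2243
UCL = X̄̄ + A₂·R̄ = 7.9829 + 1.023 × 0.2243 = 8.2123

8.212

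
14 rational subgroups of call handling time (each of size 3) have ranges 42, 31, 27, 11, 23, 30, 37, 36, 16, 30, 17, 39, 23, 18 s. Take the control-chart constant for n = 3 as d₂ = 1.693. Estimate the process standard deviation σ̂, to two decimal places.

16.03

R̄ = (42 + 31 + 27 + 11 + 23 + 30 + 37 + 36 + 16 + 30 + 17 + 39 + 23 + 18) / 14 = 27.1429
σ̂ = R̄ / d₂ = 27.1429 / 1.693 = 16.0324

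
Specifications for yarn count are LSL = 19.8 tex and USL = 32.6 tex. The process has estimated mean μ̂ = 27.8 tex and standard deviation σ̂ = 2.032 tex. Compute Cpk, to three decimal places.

0.787

Cpu = (USL − μ̂) / (3σ̂) = (32.6 − 27.8) / (3 × 2.032) = 0.7874; Cpl = (μ̂ − LSL) / (3σ̂) = (27.8 − 19.8) / (3 × 2.032) = 1.3123; Cpk = min(Cpu, Cpl) = 0.7874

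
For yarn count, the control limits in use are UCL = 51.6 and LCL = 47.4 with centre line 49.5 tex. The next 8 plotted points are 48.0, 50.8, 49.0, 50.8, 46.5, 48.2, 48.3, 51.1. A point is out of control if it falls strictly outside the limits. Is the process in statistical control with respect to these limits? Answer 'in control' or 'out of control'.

out of control

Compare each point to [47.4, 51.6]: sample 5 = 46.5 < LCL.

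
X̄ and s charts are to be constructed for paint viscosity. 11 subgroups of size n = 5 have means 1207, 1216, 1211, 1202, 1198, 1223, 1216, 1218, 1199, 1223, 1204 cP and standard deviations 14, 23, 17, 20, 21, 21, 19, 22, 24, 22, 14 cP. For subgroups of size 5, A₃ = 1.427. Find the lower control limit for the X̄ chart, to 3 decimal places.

X̄̄ = (1207 + 1216 + 1211 + 1202 + 1198 + 1223 + 1216 + 1218 + 1199 + 1223 + 1204) / 11 = 1210.6364
s̄ = (14 + 23 + 17 + 20 + 21 + 21 + 19 + 22 + 24 + 22 + 14) / 11 = 19.7273
LCL = X̄̄ − A₃·s̄ = 1210.6364 − 1.427 × 19.7273 = 1182.4855

1182.486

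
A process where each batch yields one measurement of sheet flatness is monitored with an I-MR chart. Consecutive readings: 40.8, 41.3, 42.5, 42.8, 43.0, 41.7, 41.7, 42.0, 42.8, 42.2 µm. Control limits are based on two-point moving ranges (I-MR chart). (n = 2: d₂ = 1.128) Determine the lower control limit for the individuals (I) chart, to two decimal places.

X̄ = (40.8 + 41.3 + 42.5 + 42.8 + 43.0 + 41.7 + 41.7 + 42.0 + 42.8 + 42.2) / 10 = 42.0800
Moving ranges: 0.5, 1.2, 0.3, 0.2, 1.3, 0.0, 0.3, 0.8, 0.6; M̄R̄ = 5.2000 / 9 = 0.5778
LCL = X̄ − 3·M̄R̄/d₂ = 42.0800 − 3 × 0.5778 / 1.128 = 40.5434

40.54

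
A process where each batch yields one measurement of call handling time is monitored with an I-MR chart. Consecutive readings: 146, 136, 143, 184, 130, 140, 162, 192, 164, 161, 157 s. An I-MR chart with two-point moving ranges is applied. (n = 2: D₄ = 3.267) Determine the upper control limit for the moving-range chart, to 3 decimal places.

Moving ranges: 10, 7, 41, 54, 10, 22, 30, 28, 3, 4; M̄R̄ = 209.0000 / 10 = 20.9000
UCL_MR = D₄·M̄R̄ = 3.267 × 20.9000 = 68.2803

68.280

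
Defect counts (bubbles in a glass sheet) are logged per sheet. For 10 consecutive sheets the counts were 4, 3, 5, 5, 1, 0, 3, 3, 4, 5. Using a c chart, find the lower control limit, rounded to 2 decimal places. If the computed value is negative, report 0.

c̄ = (4 + 3 + 5 + 5 + 1 + 0 + 3 + 3 + 4 + 5) / 10 = 33 / 10 = 3.3000
LCL = c̄ − 3√c̄ = 3.3000 − 3 × 1.8166 = -2.1498 → 0 (cannot be negative)

0.00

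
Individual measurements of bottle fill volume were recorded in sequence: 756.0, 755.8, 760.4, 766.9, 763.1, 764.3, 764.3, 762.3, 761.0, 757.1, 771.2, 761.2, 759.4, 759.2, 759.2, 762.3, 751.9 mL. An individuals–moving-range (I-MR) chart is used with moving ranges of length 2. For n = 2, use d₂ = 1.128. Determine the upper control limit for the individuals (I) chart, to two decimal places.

X̄ = (756.0 + 755.8 + 760.4 + 766.9 + 763.1 + 764.3 + 764.3 + 762.3 + 761.0 + 757.1 + 771.2 + 761.2 + 759.4 + 759.2 + 759.2 + 762.3 + 751.9) / 17 = 760.9176
Moving ranges: 0.2, 4.6, 6.5, 3.8, 1.2, 0.0, 2.0, 1.3, 3.9, 14.1, 10.0, 1.8, 0.2, 0.0, 3.1, 10.4; M̄R̄ = 63.1000 / 16 = 3.9438
UCL = X̄ + 3·M̄R̄/d₂ = 760.9176 + 3 × 3.9438 / 1.128 = 771.4063

771.41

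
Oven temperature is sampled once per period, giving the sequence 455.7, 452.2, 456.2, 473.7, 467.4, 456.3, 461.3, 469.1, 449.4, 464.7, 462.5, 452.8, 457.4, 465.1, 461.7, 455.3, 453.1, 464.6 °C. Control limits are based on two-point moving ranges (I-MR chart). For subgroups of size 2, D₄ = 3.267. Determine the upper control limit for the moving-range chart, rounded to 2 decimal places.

Moving ranges: 3.5, 4.0, 17.5, 6.3, 11.1, 5.0, 7.8, 19.7, 15.3, 2.2, 9.7, 4.6, 7.7, 3.4, 6.4, 2.2, 11.5; M̄R̄ = 137.9000 / 17 = 8.1118
UCL_MR = D₄·M̄R̄ = 3.267 × 8.1118 = 26.5011

26.50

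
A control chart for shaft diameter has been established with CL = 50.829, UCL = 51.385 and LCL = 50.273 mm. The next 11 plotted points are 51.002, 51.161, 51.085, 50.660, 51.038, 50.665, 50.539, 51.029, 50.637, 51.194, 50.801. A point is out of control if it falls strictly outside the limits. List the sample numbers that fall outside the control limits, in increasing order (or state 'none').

none

All 11 points lie within [50.273, 51.385].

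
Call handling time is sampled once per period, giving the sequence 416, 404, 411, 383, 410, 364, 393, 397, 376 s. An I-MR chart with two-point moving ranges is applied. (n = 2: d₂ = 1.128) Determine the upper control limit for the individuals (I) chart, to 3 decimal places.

X̄ = (416 + 404 + 411 + 383 + 410 + 364 + 393 + 397 + 376) / 9 = 394.8889
Moving ranges: 12, 7, 28, 27, 46, 29, 4, 21; M̄R̄ = 174.0000 / 8 = 21.7500
UCL = X̄ + 3·M̄R̄/d₂ = 394.8889 + 3 × 21.7500 / 1.128 = 452.7346

452.735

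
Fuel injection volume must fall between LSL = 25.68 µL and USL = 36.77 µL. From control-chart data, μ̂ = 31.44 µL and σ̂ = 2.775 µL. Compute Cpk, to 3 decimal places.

Cpu = (USL − μ̂) / (3σ̂) = (36.77 − 31.44) / (3 × 2.775) = 0.6402; Cpl = (μ̂ − LSL) / (3σ̂) = (31.44 − 25.68) / (3 × 2.775) = 0.6919; Cpk = min(Cpu, Cpl) = 0.6402

0.640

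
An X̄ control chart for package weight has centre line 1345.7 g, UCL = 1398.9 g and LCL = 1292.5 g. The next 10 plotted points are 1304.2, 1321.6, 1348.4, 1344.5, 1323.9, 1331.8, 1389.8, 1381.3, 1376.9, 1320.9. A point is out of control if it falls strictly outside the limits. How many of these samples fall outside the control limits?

All 10 points lie within [1292.5, 1398.9].

0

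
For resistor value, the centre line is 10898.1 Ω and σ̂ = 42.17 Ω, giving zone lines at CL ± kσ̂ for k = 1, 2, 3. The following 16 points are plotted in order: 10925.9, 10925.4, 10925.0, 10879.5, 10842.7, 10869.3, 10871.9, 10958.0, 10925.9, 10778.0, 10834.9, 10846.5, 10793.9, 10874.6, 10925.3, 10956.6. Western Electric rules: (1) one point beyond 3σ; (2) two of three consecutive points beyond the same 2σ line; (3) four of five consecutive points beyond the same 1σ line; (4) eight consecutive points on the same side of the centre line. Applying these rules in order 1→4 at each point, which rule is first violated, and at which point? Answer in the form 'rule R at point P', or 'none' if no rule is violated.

rule 3 at point 13

Zone of each point (C = within 1σ̂, B = 1σ̂–2σ̂, A = 2σ̂–3σ̂, * = beyond 3σ̂; sign = side of CL): 1:+C, 2:+C, 3:+C, 4:-C, 5:-B, 6:-C, 7:-C, 8:+B, 9:+C, 10:-A, 11:-B, 12:-B, 13:-A, 14:-C, 15:+C, 16:+B
Rule 3 (four of five consecutive points beyond the same 1σ limit) is satisfied at point 13.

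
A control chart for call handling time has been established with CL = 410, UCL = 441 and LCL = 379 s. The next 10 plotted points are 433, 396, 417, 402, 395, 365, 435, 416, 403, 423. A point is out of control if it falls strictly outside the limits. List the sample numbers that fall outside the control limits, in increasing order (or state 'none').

Compare each point to [379, 441]: sample 6 = 365 < LCL.

6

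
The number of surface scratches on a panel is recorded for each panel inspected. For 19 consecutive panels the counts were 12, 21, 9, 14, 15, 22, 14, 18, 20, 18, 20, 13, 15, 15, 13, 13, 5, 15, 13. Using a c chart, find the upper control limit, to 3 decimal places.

c̄ = (12 + 21 + 9 + 14 + 15 + 22 + 14 + 18 + 20 + 18 + 20 + 13 + 15 + 15 + 13 + 13 + 5 + 15 + 13) / 19 = 285 / 19 = 15.0000
UCL = c̄ + 3√c̄ = 15.0000 + 3 × √15.0000 = 15.0000 + 3 × 3.8730 = 26.6190

26.619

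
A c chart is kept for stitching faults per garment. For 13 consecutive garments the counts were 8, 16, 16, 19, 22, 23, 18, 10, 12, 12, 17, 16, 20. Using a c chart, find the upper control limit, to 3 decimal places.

c̄ = (8 + 16 + 16 + 19 + 22 + 23 + 18 + 10 + 12 + 12 + 17 + 16 + 20) / 13 = 209 / 13 = 16.0769
UCL = c̄ + 3√c̄ = 16.0769 + 3 × √16.0769 = 16.0769 + 3 × 4.0096 = 28.1057

28.106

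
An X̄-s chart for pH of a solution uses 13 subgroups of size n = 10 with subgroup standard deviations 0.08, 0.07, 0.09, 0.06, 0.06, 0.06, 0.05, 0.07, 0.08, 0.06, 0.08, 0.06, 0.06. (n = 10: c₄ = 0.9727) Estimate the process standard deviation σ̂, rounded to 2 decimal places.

s̄ = (0.08 + 0.07 + 0.09 + 0.06 + 0.06 + 0.06 + 0.05 + 0.07 + 0.08 + 0.06 + 0.08 + 0.06 + 0.06) / 13 = 0.0677
σ̂ = s̄ / c₄ = 0.0677 / 0.9727 = 0.0696

0.07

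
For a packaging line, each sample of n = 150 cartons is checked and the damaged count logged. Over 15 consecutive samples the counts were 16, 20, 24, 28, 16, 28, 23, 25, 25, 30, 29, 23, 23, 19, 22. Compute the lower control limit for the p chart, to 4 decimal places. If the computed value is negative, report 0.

0.0671

p̄ = Σdᵢ / (k·n) = 351 / (15 × 150) = 0.15600
LCL = p̄ − 3·√(p̄(1−p̄)/n) = 0.15600 − 3 × 0.02963 = 0.06712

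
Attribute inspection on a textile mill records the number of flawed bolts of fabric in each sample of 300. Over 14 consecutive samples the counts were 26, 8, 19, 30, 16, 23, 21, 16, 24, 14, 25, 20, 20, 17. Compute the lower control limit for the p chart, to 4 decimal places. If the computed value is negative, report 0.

p̄ = Σdᵢ / (k·n) = 279 / (14 × 300) = 0.06643
LCL = p̄ − 3·√(p̄(1−p̄)/n) = 0.06643 − 3 × 0.01438 = 0.02330

0.0233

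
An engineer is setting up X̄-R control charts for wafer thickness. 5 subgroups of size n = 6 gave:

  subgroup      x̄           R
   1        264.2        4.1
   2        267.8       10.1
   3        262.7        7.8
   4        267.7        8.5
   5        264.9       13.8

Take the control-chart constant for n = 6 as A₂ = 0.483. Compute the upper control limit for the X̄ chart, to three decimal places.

X̄̄ = (264.2 + 267.8 + 262.7 + 267.7 + 264.9) / 5 = 1327.3000 / 5 = 265.4600
R̄ = (4.1 + 10.1 + 7.8 + 8.5 + 13.8) / 5 = 44.3000 / 5 = 8.8600
UCL = X̄̄ + A₂·R̄ = 265.4600 + 0.483 × 8.8600 = 269.7394

269.739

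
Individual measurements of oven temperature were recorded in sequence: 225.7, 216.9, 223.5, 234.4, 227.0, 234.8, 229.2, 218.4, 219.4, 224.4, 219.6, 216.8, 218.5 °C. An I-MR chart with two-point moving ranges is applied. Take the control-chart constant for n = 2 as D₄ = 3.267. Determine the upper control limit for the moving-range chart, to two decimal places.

19.93

Moving ranges: 8.8, 6.6, 10.9, 7.4, 7.8, 5.6, 10.8, 1.0, 5.0, 4.8, 2.8, 1.7; M̄R̄ = 73.2000 / 12 = 6.1000
UCL_MR = D₄·M̄R̄ = 3.267 × 6.1000 = 19.9287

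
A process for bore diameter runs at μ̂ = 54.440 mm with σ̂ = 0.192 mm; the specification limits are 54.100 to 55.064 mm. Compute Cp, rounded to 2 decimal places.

Cp = (USL − LSL) / (6σ̂) = (55.064 − 54.100) / (6 × 0.192) = 0.9640 / 1.1520 = 0.8368

0.84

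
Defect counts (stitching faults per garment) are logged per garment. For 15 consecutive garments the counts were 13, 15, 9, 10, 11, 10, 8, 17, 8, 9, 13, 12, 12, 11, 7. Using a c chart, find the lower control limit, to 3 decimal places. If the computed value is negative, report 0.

c̄ = (13 + 15 + 9 + 10 + 11 + 10 + 8 + 17 + 8 + 9 + 13 + 12 + 12 + 11 + 7) / 15 = 165 / 15 = 11.0000
LCL = c̄ − 3√c̄ = 11.0000 − 3 × 3.3166 = 1.0501

1.050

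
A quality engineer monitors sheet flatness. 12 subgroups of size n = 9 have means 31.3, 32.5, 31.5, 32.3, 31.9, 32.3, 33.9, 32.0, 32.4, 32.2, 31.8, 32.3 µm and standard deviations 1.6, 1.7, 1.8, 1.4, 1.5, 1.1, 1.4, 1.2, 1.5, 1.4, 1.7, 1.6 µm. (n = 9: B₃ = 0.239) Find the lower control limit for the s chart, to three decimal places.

s̄ = (1.6 + 1.7 + 1.8 + 1.4 + 1.5 + 1.1 + 1.4 + 1.2 + 1.5 + 1.4 + 1.7 + 1.6) / 12 = 1.4917
LCL_s = B₃·s̄ = 0.239 × 1.4917 = 0.3565

0.357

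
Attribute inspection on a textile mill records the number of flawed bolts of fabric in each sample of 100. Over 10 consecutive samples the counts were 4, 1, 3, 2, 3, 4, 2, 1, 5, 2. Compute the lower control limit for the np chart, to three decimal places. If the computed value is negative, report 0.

0.000

p̄ = Σdᵢ / (k·n) = 27 / (10 × 100) = 0.02700
LCL = np̄ − 3·√(np̄(1−p̄)) = 2.7000 − 3 × 1.6208 = -2.1625 → 0 (negative, so LCL = 0)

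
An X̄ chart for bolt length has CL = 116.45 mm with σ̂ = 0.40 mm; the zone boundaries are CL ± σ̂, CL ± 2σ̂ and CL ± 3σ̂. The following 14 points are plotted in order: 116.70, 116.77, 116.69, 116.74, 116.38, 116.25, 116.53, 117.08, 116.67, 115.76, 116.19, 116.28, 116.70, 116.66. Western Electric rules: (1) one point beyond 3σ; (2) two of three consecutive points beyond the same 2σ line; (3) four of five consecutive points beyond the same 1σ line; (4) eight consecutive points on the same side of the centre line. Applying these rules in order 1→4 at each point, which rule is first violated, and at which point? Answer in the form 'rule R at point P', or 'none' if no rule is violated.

Zone of each point (C = within 1σ̂, B = 1σ̂–2σ̂, A = 2σ̂–3σ̂, * = beyond 3σ̂; sign = side of CL): 1:+C, 2:+C, 3:+C, 4:+C, 5:-C, 6:-C, 7:+C, 8:+B, 9:+C, 10:-B, 11:-C, 12:-C, 13:+C, 14:+C
No rule fires across all 14 points.

none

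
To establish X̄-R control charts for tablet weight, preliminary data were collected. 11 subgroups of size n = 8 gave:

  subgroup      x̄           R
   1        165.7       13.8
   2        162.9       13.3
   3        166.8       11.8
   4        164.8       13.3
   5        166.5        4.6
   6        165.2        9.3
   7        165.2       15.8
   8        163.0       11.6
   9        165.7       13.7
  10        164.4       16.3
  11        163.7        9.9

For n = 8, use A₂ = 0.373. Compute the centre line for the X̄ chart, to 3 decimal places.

164.900

X̄̄ = (165.7 + 162.9 + 166.8 + 164.8 + 166.5 + 165.2 + 165.2 + 163.0 + 165.7 + 164.4 + 163.7) / 11 = 1813.9000 / 11 = 164.9000
CL = X̄̄ = 164.9000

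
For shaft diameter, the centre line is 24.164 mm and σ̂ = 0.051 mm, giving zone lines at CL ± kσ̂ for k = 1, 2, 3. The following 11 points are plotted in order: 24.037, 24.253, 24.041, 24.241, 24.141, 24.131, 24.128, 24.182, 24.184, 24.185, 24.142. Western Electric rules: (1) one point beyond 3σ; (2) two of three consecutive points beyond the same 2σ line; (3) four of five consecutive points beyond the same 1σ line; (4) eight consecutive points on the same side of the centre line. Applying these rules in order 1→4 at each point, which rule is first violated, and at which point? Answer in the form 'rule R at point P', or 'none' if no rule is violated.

rule 2 at point 3

Zone of each point (C = within 1σ̂, B = 1σ̂–2σ̂, A = 2σ̂–3σ̂, * = beyond 3σ̂; sign = side of CL): 1:-A, 2:+B, 3:-A, 4:+B, 5:-C, 6:-C, 7:-C, 8:+C, 9:+C, 10:+C, 11:-C
Rule 2 (two of three consecutive points beyond the same 2σ limit) is satisfied at point 3.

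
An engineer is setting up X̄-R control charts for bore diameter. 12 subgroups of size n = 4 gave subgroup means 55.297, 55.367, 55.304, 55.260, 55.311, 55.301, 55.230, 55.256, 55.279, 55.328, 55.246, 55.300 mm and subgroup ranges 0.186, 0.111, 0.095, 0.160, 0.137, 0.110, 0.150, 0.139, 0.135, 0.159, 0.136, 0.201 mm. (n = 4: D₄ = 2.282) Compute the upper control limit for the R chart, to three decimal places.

R̄ = (0.186 + 0.111 + 0.095 + 0.160 + 0.137 + 0.110 + 0.150 + 0.139 + 0.135 + 0.159 + 0.136 + 0.201) / 12 = 1.7190 / 12 = 0.1433
UCL_R = D₄·R̄ = 2.282 × 0.1433 = 0.3269

0.327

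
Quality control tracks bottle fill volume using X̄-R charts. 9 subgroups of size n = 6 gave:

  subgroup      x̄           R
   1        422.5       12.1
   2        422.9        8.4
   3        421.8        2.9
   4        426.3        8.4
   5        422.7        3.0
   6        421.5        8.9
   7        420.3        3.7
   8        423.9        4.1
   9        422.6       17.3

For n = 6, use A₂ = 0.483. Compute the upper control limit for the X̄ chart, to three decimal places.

X̄̄ = (422.5 + 422.9 + 421.8 + 426.3 + 422.7 + 421.5 + 420.3 + 423.9 + 422.6) / 9 = 3804.5000 / 9 = 422.7222
R̄ = (12.1 + 8.4 + 2.9 + 8.4 + 3.0 + 8.9 + 3.7 + 4.1 + 17.3) / 9 = 68.8000 / 9 = 7.6444
UCL = X̄̄ + A₂·R̄ = 422.7222 + 0.483 × 7.6444 = 426.4145

426.414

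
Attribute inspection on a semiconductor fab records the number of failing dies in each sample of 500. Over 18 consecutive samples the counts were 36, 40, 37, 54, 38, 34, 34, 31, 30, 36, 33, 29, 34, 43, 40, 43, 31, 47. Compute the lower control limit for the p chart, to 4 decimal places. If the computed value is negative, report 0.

p̄ = Σdᵢ / (k·n) = 670 / (18 × 500) = 0.07444
LCL = p̄ − 3·√(p̄(1−p̄)/n) = 0.07444 − 3 × 0.01174 = 0.03923

0.0392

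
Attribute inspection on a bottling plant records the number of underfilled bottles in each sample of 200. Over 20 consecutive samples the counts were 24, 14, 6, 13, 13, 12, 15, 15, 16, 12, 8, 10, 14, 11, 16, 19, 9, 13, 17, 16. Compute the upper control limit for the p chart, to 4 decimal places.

p̄ = Σdᵢ / (k·n) = 273 / (20 × 200) = 0.06825
UCL = p̄ + 3·√(p̄(1−p̄)/n) = 0.06825 + 3 × √(0.06825×0.93175/200) = 0.06825 + 3 × 0.01783 = 0.12174

0.1217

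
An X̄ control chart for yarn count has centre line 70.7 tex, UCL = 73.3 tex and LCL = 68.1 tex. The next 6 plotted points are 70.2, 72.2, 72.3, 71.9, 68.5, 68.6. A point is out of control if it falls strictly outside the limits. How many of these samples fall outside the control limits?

All 6 points lie within [68.1, 73.3].

0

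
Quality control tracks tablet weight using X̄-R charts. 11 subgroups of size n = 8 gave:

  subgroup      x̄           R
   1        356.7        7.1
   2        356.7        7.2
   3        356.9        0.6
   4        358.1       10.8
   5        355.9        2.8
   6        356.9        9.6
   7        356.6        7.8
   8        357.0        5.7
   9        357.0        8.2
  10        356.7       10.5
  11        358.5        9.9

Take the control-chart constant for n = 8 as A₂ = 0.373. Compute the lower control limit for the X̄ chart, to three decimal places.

354.280

X̄̄ = (356.7 + 356.7 + 356.9 + 358.1 + 355.9 + 356.9 + 356.6 + 357.0 + 357.0 + 356.7 + 358.5) / 11 = 3927.0000 / 11 = 357.0000
R̄ = (7.1 + 7.2 + 0.6 + 10.8 + 2.8 + 9.6 + 7.8 + 5.7 + 8.2 + 10.5 + 9.9) / 11 = 80.2000 / 11 = 7.2909
LCL = X̄̄ − A₂·R̄ = 357.0000 − 0.373 × 7.2909 = 354.2805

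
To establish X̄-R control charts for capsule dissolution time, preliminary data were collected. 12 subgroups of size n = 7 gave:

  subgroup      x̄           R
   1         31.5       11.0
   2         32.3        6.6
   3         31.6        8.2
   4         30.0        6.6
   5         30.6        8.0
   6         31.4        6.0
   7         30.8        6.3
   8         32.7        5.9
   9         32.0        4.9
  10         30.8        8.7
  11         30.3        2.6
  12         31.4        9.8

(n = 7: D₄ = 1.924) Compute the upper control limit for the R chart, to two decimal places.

R̄ = (11.0 + 6.6 + 8.2 + 6.6 + 8.0 + 6.0 + 6.3 + 5.9 + 4.9 + 8.7 + 2.6 + 9.8) / 12 = 84.6000 / 12 = 7.0500
UCL_R = D₄·R̄ = 1.924 × 7.0500 = 13.5642

13.56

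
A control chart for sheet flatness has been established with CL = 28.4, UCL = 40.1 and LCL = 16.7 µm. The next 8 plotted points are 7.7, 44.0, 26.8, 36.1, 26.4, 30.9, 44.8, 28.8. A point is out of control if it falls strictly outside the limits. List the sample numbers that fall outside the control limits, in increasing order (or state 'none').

Compare each point to [16.7, 40.1]: sample 1 = 7.7 < LCL; sample 2 = 44.0 > UCL; sample 7 = 44.8 > UCL.

1, 2, 7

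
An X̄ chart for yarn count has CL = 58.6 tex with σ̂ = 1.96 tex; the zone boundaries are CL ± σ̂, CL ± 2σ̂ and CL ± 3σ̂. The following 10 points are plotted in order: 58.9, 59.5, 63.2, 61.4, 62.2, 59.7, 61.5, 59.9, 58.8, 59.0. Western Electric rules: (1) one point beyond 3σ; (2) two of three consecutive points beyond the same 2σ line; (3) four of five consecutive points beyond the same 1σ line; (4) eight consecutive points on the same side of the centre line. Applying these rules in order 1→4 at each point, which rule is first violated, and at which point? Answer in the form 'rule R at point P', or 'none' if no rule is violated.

Zone of each point (C = within 1σ̂, B = 1σ̂–2σ̂, A = 2σ̂–3σ̂, * = beyond 3σ̂; sign = side of CL): 1:+C, 2:+C, 3:+A, 4:+B, 5:+B, 6:+C, 7:+B, 8:+C, 9:+C, 10:+C
Rule 3 (four of five consecutive points beyond the same 1σ limit) is satisfied at point 7.

rule 3 at point 7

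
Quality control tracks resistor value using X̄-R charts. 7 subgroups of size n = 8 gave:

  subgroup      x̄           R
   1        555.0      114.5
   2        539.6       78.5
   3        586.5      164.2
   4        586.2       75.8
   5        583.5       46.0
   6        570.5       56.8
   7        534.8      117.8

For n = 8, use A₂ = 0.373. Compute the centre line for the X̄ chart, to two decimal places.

X̄̄ = (555.0 + 539.6 + 586.5 + 586.2 + 583.5 + 570.5 + 534.8) / 7 = 3956.1000 / 7 = 565.1571
CL = X̄̄ = 565.1571

565.16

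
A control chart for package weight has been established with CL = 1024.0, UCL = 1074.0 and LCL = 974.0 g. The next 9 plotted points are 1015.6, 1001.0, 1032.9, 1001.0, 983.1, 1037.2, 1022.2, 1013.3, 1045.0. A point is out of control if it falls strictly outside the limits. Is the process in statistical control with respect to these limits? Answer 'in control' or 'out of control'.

All 9 points lie within [974.0, 1074.0].

in control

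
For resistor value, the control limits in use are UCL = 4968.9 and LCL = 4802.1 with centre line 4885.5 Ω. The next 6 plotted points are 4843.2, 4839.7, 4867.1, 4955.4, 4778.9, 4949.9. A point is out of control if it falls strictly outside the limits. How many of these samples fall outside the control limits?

1

Compare each point to [4802.1, 4968.9]: sample 5 = 4778.9 < LCL.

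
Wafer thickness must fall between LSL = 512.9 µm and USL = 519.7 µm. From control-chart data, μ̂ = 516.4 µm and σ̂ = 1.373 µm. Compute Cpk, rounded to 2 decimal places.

0.80

Cpu = (USL − μ̂) / (3σ̂) = (519.7 − 516.4) / (3 × 1.373) = 0.8012; Cpl = (μ̂ − LSL) / (3σ̂) = (516.4 − 512.9) / (3 × 1.373) = 0.8497; Cpk = min(Cpu, Cpl) = 0.8012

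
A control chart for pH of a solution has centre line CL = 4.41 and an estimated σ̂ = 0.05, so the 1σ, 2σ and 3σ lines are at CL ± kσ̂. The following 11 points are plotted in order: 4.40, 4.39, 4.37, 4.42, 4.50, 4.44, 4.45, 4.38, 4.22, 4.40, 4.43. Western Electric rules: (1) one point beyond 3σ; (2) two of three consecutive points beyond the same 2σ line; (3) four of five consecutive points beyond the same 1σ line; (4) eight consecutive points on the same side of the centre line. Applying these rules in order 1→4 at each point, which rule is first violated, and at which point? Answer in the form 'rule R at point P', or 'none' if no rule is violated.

Zone of each point (C = within 1σ̂, B = 1σ̂–2σ̂, A = 2σ̂–3σ̂, * = beyond 3σ̂; sign = side of CL): 1:-C, 2:-C, 3:-C, 4:+C, 5:+B, 6:+C, 7:+C, 8:-C, 9:-*, 10:-C, 11:+C
Rule 1 (one point beyond the 3σ limits) is satisfied at point 9.

rule 1 at point 9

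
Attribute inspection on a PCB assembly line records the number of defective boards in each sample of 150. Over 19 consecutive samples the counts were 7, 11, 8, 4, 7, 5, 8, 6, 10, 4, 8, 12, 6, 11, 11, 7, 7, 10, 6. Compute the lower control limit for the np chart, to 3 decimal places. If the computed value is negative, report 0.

0.000

p̄ = Σdᵢ / (k·n) = 148 / (19 × 150) = 0.05193
LCL = np̄ − 3·√(np̄(1−p̄)) = 7.7895 − 3 × 2.7175 = -0.3631 → 0 (negative, so LCL = 0)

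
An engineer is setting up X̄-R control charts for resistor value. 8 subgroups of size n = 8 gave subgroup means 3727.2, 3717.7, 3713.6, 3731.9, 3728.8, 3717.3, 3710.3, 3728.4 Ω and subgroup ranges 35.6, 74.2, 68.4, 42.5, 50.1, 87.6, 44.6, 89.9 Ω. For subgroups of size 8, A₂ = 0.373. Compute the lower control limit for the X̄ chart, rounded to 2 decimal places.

X̄̄ = (3727.2 + 3717.7 + 3713.6 + 3731.9 + 3728.8 + 3717.3 + 3710.3 + 3728.4) / 8 = 29775.2000 / 8 = 3721.9000
R̄ = (35.6 + 74.2 + 68.4 + 42.5 + 50.1 + 87.6 + 44.6 + 89.9) / 8 = 492.9000 / 8 = 61.6125
LCL = X̄̄ − A₂·R̄ = 3721.9000 − 0.373 × 61.6125 = 3698.9185

3698.92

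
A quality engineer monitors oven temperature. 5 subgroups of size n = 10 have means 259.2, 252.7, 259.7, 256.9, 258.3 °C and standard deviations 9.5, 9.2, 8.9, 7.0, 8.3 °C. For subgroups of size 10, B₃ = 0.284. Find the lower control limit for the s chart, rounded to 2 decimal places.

s̄ = (9.5 + 9.2 + 8.9 + 7.0 + 8.3) / 5 = 8.5800
LCL_s = B₃·s̄ = 0.284 × 8.5800 = 2.4367

2.44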